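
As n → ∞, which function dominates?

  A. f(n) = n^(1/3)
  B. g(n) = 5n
B

f(n) = n^(1/3) is O(n^(1/3)), while g(n) = 5n is O(n).
Since O(n) grows faster than O(n^(1/3)), g(n) dominates.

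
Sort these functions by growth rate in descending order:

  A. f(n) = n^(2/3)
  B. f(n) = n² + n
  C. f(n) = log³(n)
B > A > C

Comparing growth rates:
B = n² + n is O(n²)
A = n^(2/3) is O(n^(2/3))
C = log³(n) is O(log³ n)

Therefore, the order from fastest to slowest is: B > A > C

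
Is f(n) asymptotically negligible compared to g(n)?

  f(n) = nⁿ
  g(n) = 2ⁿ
False

f(n) = nⁿ is O(nⁿ), and g(n) = 2ⁿ is O(2ⁿ).
Since O(nⁿ) grows faster than or equal to O(2ⁿ), f(n) = o(g(n)) is false.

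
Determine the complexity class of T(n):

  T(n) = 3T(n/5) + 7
Θ(n^log₅(3))

Master Theorem: a = 3, b = 5, f(n) = 7.
Compute the critical exponent d = log₅(3) = 0.683.
Compare f(n) = Θ(1) against n^d:
  k = 0 < d = 0.683, so f(n) = O(n^(d-ε)) — Case 1.
  The recursion cost dominates: T(n) = Θ(n^d) = Θ(n^log₅(3)).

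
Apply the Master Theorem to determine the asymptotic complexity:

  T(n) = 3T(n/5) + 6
Θ(n^log₅(3))

Master Theorem: a = 3, b = 5, f(n) = 6.
Compute the critical exponent d = log₅(3) = 0.683.
Compare f(n) = Θ(1) against n^d:
  k = 0 < d = 0.683, so f(n) = O(n^(d-ε)) — Case 1.
  The recursion cost dominates: T(n) = Θ(n^d) = Θ(n^log₅(3)).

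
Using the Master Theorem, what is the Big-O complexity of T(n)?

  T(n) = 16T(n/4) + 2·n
Θ(n²)

Master Theorem: a = 16, b = 4, f(n) = 2·n.
Compute the critical exponent d = log₄(16) = 2.
Compare f(n) = Θ(n) against n^d:
  k = 1 < d = 2, so f(n) = O(n^(d-ε)) — Case 1.
  The recursion cost dominates: T(n) = Θ(n^d) = Θ(n²).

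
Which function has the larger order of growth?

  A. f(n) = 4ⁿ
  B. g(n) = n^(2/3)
A

f(n) = 4ⁿ is O(4ⁿ), while g(n) = n^(2/3) is O(n^(2/3)).
Since O(4ⁿ) grows faster than O(n^(2/3)), f(n) dominates.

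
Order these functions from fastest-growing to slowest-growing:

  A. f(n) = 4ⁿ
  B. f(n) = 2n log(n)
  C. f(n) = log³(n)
A > B > C

Comparing growth rates:
A = 4ⁿ is O(4ⁿ)
B = 2n log(n) is O(n log n)
C = log³(n) is O(log³ n)

Therefore, the order from fastest to slowest is: A > B > C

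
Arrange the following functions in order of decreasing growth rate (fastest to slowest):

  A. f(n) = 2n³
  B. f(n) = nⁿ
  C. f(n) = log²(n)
B > A > C

Comparing growth rates:
B = nⁿ is O(nⁿ)
A = 2n³ is O(n³)
C = log²(n) is O(log² n)

Therefore, the order from fastest to slowest is: B > A > C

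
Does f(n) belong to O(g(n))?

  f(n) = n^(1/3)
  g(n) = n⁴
True

f(n) = n^(1/3) is O(n^(1/3)), and g(n) = n⁴ is O(n⁴).
Since O(n^(1/3)) ⊆ O(n⁴) (f grows no faster than g), f(n) = O(g(n)) is true.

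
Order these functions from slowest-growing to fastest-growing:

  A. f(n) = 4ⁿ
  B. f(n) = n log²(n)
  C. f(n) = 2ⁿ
B < C < A

Comparing growth rates:
B = n log²(n) is O(n log² n)
C = 2ⁿ is O(2ⁿ)
A = 4ⁿ is O(4ⁿ)

Therefore, the order from slowest to fastest is: B < C < A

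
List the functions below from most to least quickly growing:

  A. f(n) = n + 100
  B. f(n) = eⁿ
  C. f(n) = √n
B > A > C

Comparing growth rates:
B = eⁿ is O(eⁿ)
A = n + 100 is O(n)
C = √n is O(√n)

Therefore, the order from fastest to slowest is: B > A > C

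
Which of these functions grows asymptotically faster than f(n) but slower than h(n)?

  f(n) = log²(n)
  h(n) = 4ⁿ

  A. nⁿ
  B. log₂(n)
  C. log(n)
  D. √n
D

We need g(n) with log²(n) = o(g(n)) and g(n) = o(4ⁿ), i.e. O(log² n) ≺ g ≺ O(4ⁿ).
Check each option:
  A. nⁿ — O(nⁿ) does not grow strictly slower than h(n)
  B. log₂(n) — O(log n) does not grow strictly faster than f(n)
  C. log(n) — O(log n) does not grow strictly faster than f(n)
  D. √n — O(√n) is strictly between O(log² n) and O(4ⁿ) ✓

Only option D (√n) lies strictly between.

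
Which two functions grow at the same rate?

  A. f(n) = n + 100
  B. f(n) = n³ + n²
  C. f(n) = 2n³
B and C

Examining each function:
  A. n + 100 is O(n)
  B. n³ + n² is O(n³)
  C. 2n³ is O(n³)

Functions B and C both have the same complexity class.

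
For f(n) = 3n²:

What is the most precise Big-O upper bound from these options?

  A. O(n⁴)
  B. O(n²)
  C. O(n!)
B

f(n) = 3n² is O(n²).
All listed options are valid Big-O bounds (upper bounds),
but O(n²) is the tightest (smallest valid bound).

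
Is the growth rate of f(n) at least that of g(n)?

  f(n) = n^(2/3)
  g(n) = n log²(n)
False

f(n) = n^(2/3) is O(n^(2/3)), and g(n) = n log²(n) is O(n log² n).
Since O(n^(2/3)) grows slower than O(n log² n), f(n) = Ω(g(n)) is false.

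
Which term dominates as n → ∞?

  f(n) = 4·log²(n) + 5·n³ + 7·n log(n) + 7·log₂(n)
5·n³

Looking at each term:
  - 4·log²(n) is O(log² n)
  - 5·n³ is O(n³)
  - 7·n log(n) is O(n log n)
  - 7·log₂(n) is O(log n)

The term 5·n³ (O(n³)) grows fastest and dominates all others.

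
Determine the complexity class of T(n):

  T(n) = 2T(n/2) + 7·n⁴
Θ(n⁴)

Master Theorem: a = 2, b = 2, f(n) = 7·n⁴.
Compute the critical exponent d = log₂(2) = 1.
Compare f(n) = Θ(n⁴) against n^d:
  k = 4 > d = 1, so f(n) = Ω(n^(d+ε)) — Case 3.
  Regularity: a·(n/b)^4/n^4 = a/b^4 = 2/16 < 1 ✓.
  The top-level work dominates: T(n) = Θ(f(n)) = Θ(n⁴).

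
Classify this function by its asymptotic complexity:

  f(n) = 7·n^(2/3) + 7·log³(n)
O(n^(2/3))

The dominant term in 7·n^(2/3) + 7·log³(n) is 7·n^(2/3), which is Θ(n^(2/3)).
Lower-order terms (7·log³(n)) are asymptotically negligible.
Constants are absorbed, so the tightest bound is O(n^(2/3)).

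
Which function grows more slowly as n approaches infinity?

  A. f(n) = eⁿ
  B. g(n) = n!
A

f(n) = eⁿ is O(eⁿ), while g(n) = n! is O(n!).
Since O(eⁿ) grows slower than O(n!), f(n) is dominated.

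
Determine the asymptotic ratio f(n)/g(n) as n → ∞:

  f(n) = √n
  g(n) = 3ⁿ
0

Since √n (O(√n)) grows slower than 3ⁿ (O(3ⁿ)),
the ratio f(n)/g(n) → 0 as n → ∞.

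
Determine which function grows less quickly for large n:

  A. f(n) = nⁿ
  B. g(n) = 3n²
B

f(n) = nⁿ is O(nⁿ), while g(n) = 3n² is O(n²).
Since O(n²) grows slower than O(nⁿ), g(n) is dominated.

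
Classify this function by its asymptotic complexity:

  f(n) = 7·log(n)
O(log n)

The dominant term in 7·log(n) is 7·log(n), which is Θ(log n).
Constants are absorbed, so the tightest bound is O(log n).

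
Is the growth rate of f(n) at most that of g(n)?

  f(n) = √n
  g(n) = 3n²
True

f(n) = √n is O(√n), and g(n) = 3n² is O(n²).
Since O(√n) ⊆ O(n²) (f grows no faster than g), f(n) = O(g(n)) is true.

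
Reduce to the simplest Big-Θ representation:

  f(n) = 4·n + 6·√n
Θ(n)

Order the terms by growth rate: 6·√n ≺ 4·n.
The fastest-growing term 4·n dominates as n → ∞; dropping its constant factor gives Θ(n).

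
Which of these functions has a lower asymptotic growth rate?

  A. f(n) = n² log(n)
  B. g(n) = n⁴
A

f(n) = n² log(n) is O(n² log n), while g(n) = n⁴ is O(n⁴).
Since O(n² log n) grows slower than O(n⁴), f(n) is dominated.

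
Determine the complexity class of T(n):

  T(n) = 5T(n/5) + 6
Θ(n)

Master Theorem: a = 5, b = 5, f(n) = 6.
Compute the critical exponent d = log₅(5) = 1.
Compare f(n) = Θ(1) against n^d:
  k = 0 < d = 1, so f(n) = O(n^(d-ε)) — Case 1.
  The recursion cost dominates: T(n) = Θ(n^d) = Θ(n).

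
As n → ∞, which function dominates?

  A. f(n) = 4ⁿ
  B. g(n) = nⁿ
B

f(n) = 4ⁿ is O(4ⁿ), while g(n) = nⁿ is O(nⁿ).
Since O(nⁿ) grows faster than O(4ⁿ), g(n) dominates.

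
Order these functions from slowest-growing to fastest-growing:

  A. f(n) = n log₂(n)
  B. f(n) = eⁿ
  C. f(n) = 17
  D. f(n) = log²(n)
C < D < A < B

Comparing growth rates:
C = 17 is O(1)
D = log²(n) is O(log² n)
A = n log₂(n) is O(n log n)
B = eⁿ is O(eⁿ)

Therefore, the order from slowest to fastest is: C < D < A < B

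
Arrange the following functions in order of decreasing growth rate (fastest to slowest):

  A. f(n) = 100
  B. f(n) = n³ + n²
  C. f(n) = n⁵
C > B > A

Comparing growth rates:
C = n⁵ is O(n⁵)
B = n³ + n² is O(n³)
A = 100 is O(1)

Therefore, the order from fastest to slowest is: C > B > A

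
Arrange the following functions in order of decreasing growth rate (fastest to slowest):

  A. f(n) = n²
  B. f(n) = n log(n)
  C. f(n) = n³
C > A > B

Comparing growth rates:
C = n³ is O(n³)
A = n² is O(n²)
B = n log(n) is O(n log n)

Therefore, the order from fastest to slowest is: C > A > B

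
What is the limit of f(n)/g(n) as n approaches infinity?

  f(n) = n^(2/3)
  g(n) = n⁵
0

Since n^(2/3) (O(n^(2/3))) grows slower than n⁵ (O(n⁵)),
the ratio f(n)/g(n) → 0 as n → ∞.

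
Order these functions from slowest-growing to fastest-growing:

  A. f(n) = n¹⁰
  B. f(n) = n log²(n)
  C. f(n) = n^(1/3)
C < B < A

Comparing growth rates:
C = n^(1/3) is O(n^(1/3))
B = n log²(n) is O(n log² n)
A = n¹⁰ is O(n¹⁰)

Therefore, the order from slowest to fastest is: C < B < A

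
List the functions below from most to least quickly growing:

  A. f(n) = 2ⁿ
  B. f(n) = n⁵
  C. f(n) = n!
C > A > B

Comparing growth rates:
C = n! is O(n!)
A = 2ⁿ is O(2ⁿ)
B = n⁵ is O(n⁵)

Therefore, the order from fastest to slowest is: C > A > B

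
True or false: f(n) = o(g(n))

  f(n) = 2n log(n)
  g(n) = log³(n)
False

f(n) = 2n log(n) is O(n log n), and g(n) = log³(n) is O(log³ n).
Since O(n log n) grows faster than or equal to O(log³ n), f(n) = o(g(n)) is false.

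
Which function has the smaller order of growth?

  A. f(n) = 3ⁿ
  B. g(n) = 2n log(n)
B

f(n) = 3ⁿ is O(3ⁿ), while g(n) = 2n log(n) is O(n log n).
Since O(n log n) grows slower than O(3ⁿ), g(n) is dominated.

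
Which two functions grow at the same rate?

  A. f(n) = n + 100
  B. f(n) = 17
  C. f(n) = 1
B and C

Examining each function:
  A. n + 100 is O(n)
  B. 17 is O(1)
  C. 1 is O(1)

Functions B and C both have the same complexity class.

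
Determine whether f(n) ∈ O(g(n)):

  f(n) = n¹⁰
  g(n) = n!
True

f(n) = n¹⁰ is O(n¹⁰), and g(n) = n! is O(n!).
Since O(n¹⁰) ⊆ O(n!) (f grows no faster than g), f(n) = O(g(n)) is true.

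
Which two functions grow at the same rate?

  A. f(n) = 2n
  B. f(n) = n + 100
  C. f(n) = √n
A and B

Examining each function:
  A. 2n is O(n)
  B. n + 100 is O(n)
  C. √n is O(√n)

Functions A and B both have the same complexity class.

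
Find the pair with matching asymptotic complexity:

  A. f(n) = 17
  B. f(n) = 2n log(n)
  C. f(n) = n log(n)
B and C

Examining each function:
  A. 17 is O(1)
  B. 2n log(n) is O(n log n)
  C. n log(n) is O(n log n)

Functions B and C both have the same complexity class.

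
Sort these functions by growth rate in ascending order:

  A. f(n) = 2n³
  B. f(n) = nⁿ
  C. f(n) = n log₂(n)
C < A < B

Comparing growth rates:
C = n log₂(n) is O(n log n)
A = 2n³ is O(n³)
B = nⁿ is O(nⁿ)

Therefore, the order from slowest to fastest is: C < A < B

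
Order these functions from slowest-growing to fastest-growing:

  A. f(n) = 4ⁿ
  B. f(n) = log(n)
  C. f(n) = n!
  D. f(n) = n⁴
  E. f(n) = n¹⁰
B < D < E < A < C

Comparing growth rates:
B = log(n) is O(log n)
D = n⁴ is O(n⁴)
E = n¹⁰ is O(n¹⁰)
A = 4ⁿ is O(4ⁿ)
C = n! is O(n!)

Therefore, the order from slowest to fastest is: B < D < E < A < C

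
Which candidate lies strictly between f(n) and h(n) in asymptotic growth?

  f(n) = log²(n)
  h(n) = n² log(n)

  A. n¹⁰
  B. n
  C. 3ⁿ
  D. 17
B

We need g(n) with log²(n) = o(g(n)) and g(n) = o(n² log(n)), i.e. O(log² n) ≺ g ≺ O(n² log n).
Check each option:
  A. n¹⁰ — O(n¹⁰) does not grow strictly slower than h(n)
  B. n — O(n) is strictly between O(log² n) and O(n² log n) ✓
  C. 3ⁿ — O(3ⁿ) does not grow strictly slower than h(n)
  D. 17 — O(1) does not grow strictly faster than f(n)

Only option B (n) lies strictly between.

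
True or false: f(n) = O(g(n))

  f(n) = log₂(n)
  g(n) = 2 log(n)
True

f(n) = log₂(n) and g(n) = 2 log(n) are both O(log n).
Big-O permits equal growth rates (f ≤ c·g for some c), so f(n) = O(g(n)) is true.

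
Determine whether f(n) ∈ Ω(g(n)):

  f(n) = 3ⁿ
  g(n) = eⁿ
True

f(n) = 3ⁿ is O(3ⁿ), and g(n) = eⁿ is O(eⁿ).
Since O(3ⁿ) grows at least as fast as O(eⁿ), f(n) = Ω(g(n)) is true.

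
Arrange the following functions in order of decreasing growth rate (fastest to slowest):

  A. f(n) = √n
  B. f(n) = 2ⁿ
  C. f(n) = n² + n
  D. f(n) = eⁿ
D > B > C > A

Comparing growth rates:
D = eⁿ is O(eⁿ)
B = 2ⁿ is O(2ⁿ)
C = n² + n is O(n²)
A = √n is O(√n)

Therefore, the order from fastest to slowest is: D > B > C > A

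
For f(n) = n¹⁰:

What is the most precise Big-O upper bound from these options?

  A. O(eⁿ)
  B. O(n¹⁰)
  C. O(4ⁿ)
B

f(n) = n¹⁰ is O(n¹⁰).
All listed options are valid Big-O bounds (upper bounds),
but O(n¹⁰) is the tightest (smallest valid bound).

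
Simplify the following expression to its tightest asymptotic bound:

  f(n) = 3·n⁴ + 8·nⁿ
Θ(nⁿ)

Order the terms by growth rate: 3·n⁴ ≺ 8·nⁿ.
The fastest-growing term 8·nⁿ dominates as n → ∞; dropping its constant factor gives Θ(nⁿ).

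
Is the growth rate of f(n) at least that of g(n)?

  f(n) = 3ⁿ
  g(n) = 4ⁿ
False

f(n) = 3ⁿ is O(3ⁿ), and g(n) = 4ⁿ is O(4ⁿ).
Since O(3ⁿ) grows slower than O(4ⁿ), f(n) = Ω(g(n)) is false.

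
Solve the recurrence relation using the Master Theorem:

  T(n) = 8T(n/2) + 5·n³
Θ(n³ log n)

Master Theorem: a = 8, b = 2, f(n) = 5·n³.
Compute the critical exponent d = log₂(8) = 3.
Compare f(n) = Θ(n³) against n^d:
  k = 3 = d, so f(n) = Θ(n^d) — Case 2.
  Work is balanced across levels: T(n) = Θ(n^d log n) = Θ(n³ log n).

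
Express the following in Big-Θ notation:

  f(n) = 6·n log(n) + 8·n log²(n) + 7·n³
Θ(n³)

Order the terms by growth rate: 6·n log(n) ≺ 8·n log²(n) ≺ 7·n³.
The fastest-growing term 7·n³ dominates as n → ∞; dropping its constant factor gives Θ(n³).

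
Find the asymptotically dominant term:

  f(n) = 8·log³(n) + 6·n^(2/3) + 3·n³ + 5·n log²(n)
3·n³

Looking at each term:
  - 8·log³(n) is O(log³ n)
  - 6·n^(2/3) is O(n^(2/3))
  - 3·n³ is O(n³)
  - 5·n log²(n) is O(n log² n)

The term 3·n³ (O(n³)) grows fastest and dominates all others.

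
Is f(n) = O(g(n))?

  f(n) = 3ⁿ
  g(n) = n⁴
False

f(n) = 3ⁿ is O(3ⁿ), and g(n) = n⁴ is O(n⁴).
Since O(3ⁿ) grows faster than O(n⁴), f(n) = O(g(n)) is false.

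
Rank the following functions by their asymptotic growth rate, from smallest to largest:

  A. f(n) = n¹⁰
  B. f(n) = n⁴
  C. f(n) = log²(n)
C < B < A

Comparing growth rates:
C = log²(n) is O(log² n)
B = n⁴ is O(n⁴)
A = n¹⁰ is O(n¹⁰)

Therefore, the order from slowest to fastest is: C < B < A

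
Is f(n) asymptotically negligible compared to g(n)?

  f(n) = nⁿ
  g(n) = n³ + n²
False

f(n) = nⁿ is O(nⁿ), and g(n) = n³ + n² is O(n³).
Since O(nⁿ) grows faster than or equal to O(n³), f(n) = o(g(n)) is false.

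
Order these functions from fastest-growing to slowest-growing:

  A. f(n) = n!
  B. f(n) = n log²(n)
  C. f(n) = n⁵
A > C > B

Comparing growth rates:
A = n! is O(n!)
C = n⁵ is O(n⁵)
B = n log²(n) is O(n log² n)

Therefore, the order from fastest to slowest is: A > C > B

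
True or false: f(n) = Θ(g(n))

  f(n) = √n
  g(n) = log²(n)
False

f(n) = √n is O(√n), and g(n) = log²(n) is O(log² n).
Since they have different growth rates, f(n) = Θ(g(n)) is false.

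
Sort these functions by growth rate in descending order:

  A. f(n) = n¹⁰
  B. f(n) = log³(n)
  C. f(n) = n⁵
A > C > B

Comparing growth rates:
A = n¹⁰ is O(n¹⁰)
C = n⁵ is O(n⁵)
B = log³(n) is O(log³ n)

Therefore, the order from fastest to slowest is: A > C > B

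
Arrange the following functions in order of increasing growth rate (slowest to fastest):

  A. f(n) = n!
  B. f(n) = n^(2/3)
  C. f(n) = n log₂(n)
B < C < A

Comparing growth rates:
B = n^(2/3) is O(n^(2/3))
C = n log₂(n) is O(n log n)
A = n! is O(n!)

Therefore, the order from slowest to fastest is: B < C < A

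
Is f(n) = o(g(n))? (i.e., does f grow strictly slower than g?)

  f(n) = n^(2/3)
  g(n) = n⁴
True

f(n) = n^(2/3) is O(n^(2/3)), and g(n) = n⁴ is O(n⁴).
Since O(n^(2/3)) grows strictly slower than O(n⁴), f(n) = o(g(n)) is true.
This means lim(n→∞) f(n)/g(n) = 0.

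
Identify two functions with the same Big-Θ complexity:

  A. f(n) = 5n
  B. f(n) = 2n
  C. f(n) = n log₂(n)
A and B

Examining each function:
  A. 5n is O(n)
  B. 2n is O(n)
  C. n log₂(n) is O(n log n)

Functions A and B both have the same complexity class.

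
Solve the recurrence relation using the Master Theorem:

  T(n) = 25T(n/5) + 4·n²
Θ(n² log n)

Master Theorem: a = 25, b = 5, f(n) = 4·n².
Compute the critical exponent d = log₅(25) = 2.
Compare f(n) = Θ(n²) against n^d:
  k = 2 = d, so f(n) = Θ(n^d) — Case 2.
  Work is balanced across levels: T(n) = Θ(n^d log n) = Θ(n² log n).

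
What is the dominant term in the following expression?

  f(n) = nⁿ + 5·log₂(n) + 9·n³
nⁿ

Looking at each term:
  - nⁿ is O(nⁿ)
  - 5·log₂(n) is O(log n)
  - 9·n³ is O(n³)

The term nⁿ (O(nⁿ)) grows fastest and dominates all others.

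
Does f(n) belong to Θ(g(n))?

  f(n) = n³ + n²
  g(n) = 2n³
True

f(n) = n³ + n² and g(n) = 2n³ are both O(n³).
Since they have the same asymptotic growth rate, f(n) = Θ(g(n)) is true.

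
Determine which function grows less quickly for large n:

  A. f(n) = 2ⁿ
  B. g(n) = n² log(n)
B

f(n) = 2ⁿ is O(2ⁿ), while g(n) = n² log(n) is O(n² log n).
Since O(n² log n) grows slower than O(2ⁿ), g(n) is dominated.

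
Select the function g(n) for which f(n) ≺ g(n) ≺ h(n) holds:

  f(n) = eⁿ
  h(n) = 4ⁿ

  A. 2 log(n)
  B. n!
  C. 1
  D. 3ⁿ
D

We need g(n) with eⁿ = o(g(n)) and g(n) = o(4ⁿ), i.e. O(eⁿ) ≺ g ≺ O(4ⁿ).
Check each option:
  A. 2 log(n) — O(log n) does not grow strictly faster than f(n)
  B. n! — O(n!) does not grow strictly slower than h(n)
  C. 1 — O(1) does not grow strictly faster than f(n)
  D. 3ⁿ — O(3ⁿ) is strictly between O(eⁿ) and O(4ⁿ) ✓

Only option D (3ⁿ) lies strictly between.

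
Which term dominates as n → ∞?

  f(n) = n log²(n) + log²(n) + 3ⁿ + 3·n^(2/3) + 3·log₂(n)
3ⁿ

Looking at each term:
  - n log²(n) is O(n log² n)
  - log²(n) is O(log² n)
  - 3ⁿ is O(3ⁿ)
  - 3·n^(2/3) is O(n^(2/3))
  - 3·log₂(n) is O(log n)

The term 3ⁿ (O(3ⁿ)) grows fastest and dominates all others.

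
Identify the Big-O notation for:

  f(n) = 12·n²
O(n²)

The dominant term in 12·n² is 12·n², which is Θ(n²).
Constants are absorbed, so the tightest bound is O(n²).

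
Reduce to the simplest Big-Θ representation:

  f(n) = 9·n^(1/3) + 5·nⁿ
Θ(nⁿ)

Order the terms by growth rate: 9·n^(1/3) ≺ 5·nⁿ.
The fastest-growing term 5·nⁿ dominates as n → ∞; dropping its constant factor gives Θ(nⁿ).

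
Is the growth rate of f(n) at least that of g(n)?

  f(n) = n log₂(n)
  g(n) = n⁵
False

f(n) = n log₂(n) is O(n log n), and g(n) = n⁵ is O(n⁵).
Since O(n log n) grows slower than O(n⁵), f(n) = Ω(g(n)) is false.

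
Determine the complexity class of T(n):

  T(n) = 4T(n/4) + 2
Θ(n)

Master Theorem: a = 4, b = 4, f(n) = 2.
Compute the critical exponent d = log₄(4) = 1.
Compare f(n) = Θ(1) against n^d:
  k = 0 < d = 1, so f(n) = O(n^(d-ε)) — Case 1.
  The recursion cost dominates: T(n) = Θ(n^d) = Θ(n).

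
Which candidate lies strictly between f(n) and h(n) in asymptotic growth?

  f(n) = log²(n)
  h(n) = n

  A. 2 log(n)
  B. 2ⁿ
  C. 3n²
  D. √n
D

We need g(n) with log²(n) = o(g(n)) and g(n) = o(n), i.e. O(log² n) ≺ g ≺ O(n).
Check each option:
  A. 2 log(n) — O(log n) does not grow strictly faster than f(n)
  B. 2ⁿ — O(2ⁿ) does not grow strictly slower than h(n)
  C. 3n² — O(n²) does not grow strictly slower than h(n)
  D. √n — O(√n) is strictly between O(log² n) and O(n) ✓

Only option D (√n) lies strictly between.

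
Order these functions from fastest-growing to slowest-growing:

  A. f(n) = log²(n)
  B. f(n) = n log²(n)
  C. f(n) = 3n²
C > B > A

Comparing growth rates:
C = 3n² is O(n²)
B = n log²(n) is O(n log² n)
A = log²(n) is O(log² n)

Therefore, the order from fastest to slowest is: C > B > A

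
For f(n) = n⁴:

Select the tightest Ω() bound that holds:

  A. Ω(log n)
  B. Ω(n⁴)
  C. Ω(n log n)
B

f(n) = n⁴ is Ω(n⁴).
All listed options are valid Big-Ω bounds (lower bounds),
but Ω(n⁴) is the tightest (largest valid bound).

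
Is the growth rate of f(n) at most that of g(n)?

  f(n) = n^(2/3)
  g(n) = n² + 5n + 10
True

f(n) = n^(2/3) is O(n^(2/3)), and g(n) = n² + 5n + 10 is O(n²).
Since O(n^(2/3)) ⊆ O(n²) (f grows no faster than g), f(n) = O(g(n)) is true.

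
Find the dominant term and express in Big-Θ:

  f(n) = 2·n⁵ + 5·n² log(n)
Θ(n⁵)

Order the terms by growth rate: 5·n² log(n) ≺ 2·n⁵.
The fastest-growing term 2·n⁵ dominates as n → ∞; dropping its constant factor gives Θ(n⁵).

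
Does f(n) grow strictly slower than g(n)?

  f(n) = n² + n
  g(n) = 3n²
False

f(n) = n² + n is O(n²), and g(n) = 3n² is O(n²).
Since they have the same growth rate, f(n) = o(g(n)) is false.
(f = o(g) requires f to grow strictly slower, not equal.)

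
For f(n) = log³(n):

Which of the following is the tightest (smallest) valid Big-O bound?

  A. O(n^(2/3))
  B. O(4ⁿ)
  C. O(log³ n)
C

f(n) = log³(n) is O(log³ n).
All listed options are valid Big-O bounds (upper bounds),
but O(log³ n) is the tightest (smallest valid bound).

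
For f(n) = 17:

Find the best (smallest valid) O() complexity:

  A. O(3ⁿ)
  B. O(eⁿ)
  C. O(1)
C

f(n) = 17 is O(1).
All listed options are valid Big-O bounds (upper bounds),
but O(1) is the tightest (smallest valid bound).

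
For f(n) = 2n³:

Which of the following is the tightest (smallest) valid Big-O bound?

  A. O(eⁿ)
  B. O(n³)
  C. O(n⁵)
B

f(n) = 2n³ is O(n³).
All listed options are valid Big-O bounds (upper bounds),
but O(n³) is the tightest (smallest valid bound).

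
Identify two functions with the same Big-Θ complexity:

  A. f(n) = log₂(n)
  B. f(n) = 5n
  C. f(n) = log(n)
A and C

Examining each function:
  A. log₂(n) is O(log n)
  B. 5n is O(n)
  C. log(n) is O(log n)

Functions A and C both have the same complexity class.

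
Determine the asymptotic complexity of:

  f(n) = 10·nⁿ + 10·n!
O(nⁿ)

The dominant term in 10·nⁿ + 10·n! is 10·nⁿ, which is Θ(nⁿ).
Lower-order terms (10·n!) are asymptotically negligible.
Constants are absorbed, so the tightest bound is O(nⁿ).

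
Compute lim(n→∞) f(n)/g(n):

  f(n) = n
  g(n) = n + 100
1

Since n and n + 100 have the same growth rate (O(n)),
the ratio converges to a constant: 1.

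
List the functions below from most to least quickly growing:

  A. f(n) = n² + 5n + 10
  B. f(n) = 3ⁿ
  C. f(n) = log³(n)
B > A > C

Comparing growth rates:
B = 3ⁿ is O(3ⁿ)
A = n² + 5n + 10 is O(n²)
C = log³(n) is O(log³ n)

Therefore, the order from fastest to slowest is: B > A > C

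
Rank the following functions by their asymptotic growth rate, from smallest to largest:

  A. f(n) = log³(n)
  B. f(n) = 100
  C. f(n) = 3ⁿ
B < A < C

Comparing growth rates:
B = 100 is O(1)
A = log³(n) is O(log³ n)
C = 3ⁿ is O(3ⁿ)

Therefore, the order from slowest to fastest is: B < A < C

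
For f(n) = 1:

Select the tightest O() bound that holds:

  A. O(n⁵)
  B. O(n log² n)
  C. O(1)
C

f(n) = 1 is O(1).
All listed options are valid Big-O bounds (upper bounds),
but O(1) is the tightest (smallest valid bound).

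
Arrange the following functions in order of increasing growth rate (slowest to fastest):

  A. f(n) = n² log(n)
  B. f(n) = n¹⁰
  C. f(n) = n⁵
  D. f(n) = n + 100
D < A < C < B

Comparing growth rates:
D = n + 100 is O(n)
A = n² log(n) is O(n² log n)
C = n⁵ is O(n⁵)
B = n¹⁰ is O(n¹⁰)

Therefore, the order from slowest to fastest is: D < A < C < B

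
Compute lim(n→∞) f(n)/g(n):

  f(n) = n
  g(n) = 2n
1/2

Since n and 2n have the same growth rate (O(n)),
the ratio converges to a constant: 1/2.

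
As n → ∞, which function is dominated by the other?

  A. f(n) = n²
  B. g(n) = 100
B

f(n) = n² is O(n²), while g(n) = 100 is O(1).
Since O(1) grows slower than O(n²), g(n) is dominated.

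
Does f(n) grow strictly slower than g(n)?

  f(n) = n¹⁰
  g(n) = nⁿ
True

f(n) = n¹⁰ is O(n¹⁰), and g(n) = nⁿ is O(nⁿ).
Since O(n¹⁰) grows strictly slower than O(nⁿ), f(n) = o(g(n)) is true.
This means lim(n→∞) f(n)/g(n) = 0.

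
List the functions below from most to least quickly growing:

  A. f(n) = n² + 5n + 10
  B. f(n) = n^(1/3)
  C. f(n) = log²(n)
A > B > C

Comparing growth rates:
A = n² + 5n + 10 is O(n²)
B = n^(1/3) is O(n^(1/3))
C = log²(n) is O(log² n)

Therefore, the order from fastest to slowest is: A > B > C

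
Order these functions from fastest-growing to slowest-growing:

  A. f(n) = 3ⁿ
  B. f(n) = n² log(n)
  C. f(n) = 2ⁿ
A > C > B

Comparing growth rates:
A = 3ⁿ is O(3ⁿ)
C = 2ⁿ is O(2ⁿ)
B = n² log(n) is O(n² log n)

Therefore, the order from fastest to slowest is: A > C > B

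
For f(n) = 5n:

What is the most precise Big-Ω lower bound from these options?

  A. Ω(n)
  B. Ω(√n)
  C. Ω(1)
A

f(n) = 5n is Ω(n).
All listed options are valid Big-Ω bounds (lower bounds),
but Ω(n) is the tightest (largest valid bound).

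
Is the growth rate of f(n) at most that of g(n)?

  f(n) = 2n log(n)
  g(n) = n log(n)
True

f(n) = 2n log(n) and g(n) = n log(n) are both O(n log n).
Big-O permits equal growth rates (f ≤ c·g for some c), so f(n) = O(g(n)) is true.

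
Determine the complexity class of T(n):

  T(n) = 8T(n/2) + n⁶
Θ(n⁶)

Master Theorem: a = 8, b = 2, f(n) = n⁶.
Compute the critical exponent d = log₂(8) = 3.
Compare f(n) = Θ(n⁶) against n^d:
  k = 6 > d = 3, so f(n) = Ω(n^(d+ε)) — Case 3.
  Regularity: a·(n/b)^6/n^6 = a/b^6 = 8/64 < 1 ✓.
  The top-level work dominates: T(n) = Θ(f(n)) = Θ(n⁶).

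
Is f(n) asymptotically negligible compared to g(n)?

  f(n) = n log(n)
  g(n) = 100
False

f(n) = n log(n) is O(n log n), and g(n) = 100 is O(1).
Since O(n log n) grows faster than or equal to O(1), f(n) = o(g(n)) is false.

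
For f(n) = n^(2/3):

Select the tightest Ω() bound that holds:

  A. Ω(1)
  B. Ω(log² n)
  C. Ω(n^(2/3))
C

f(n) = n^(2/3) is Ω(n^(2/3)).
All listed options are valid Big-Ω bounds (lower bounds),
but Ω(n^(2/3)) is the tightest (largest valid bound).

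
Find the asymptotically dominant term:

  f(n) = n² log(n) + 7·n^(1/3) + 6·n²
n² log(n)

Looking at each term:
  - n² log(n) is O(n² log n)
  - 7·n^(1/3) is O(n^(1/3))
  - 6·n² is O(n²)

The term n² log(n) (O(n² log n)) grows fastest and dominates all others.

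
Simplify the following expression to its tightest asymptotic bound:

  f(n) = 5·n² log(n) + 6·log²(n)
Θ(n² log n)

Order the terms by growth rate: 6·log²(n) ≺ 5·n² log(n).
The fastest-growing term 5·n² log(n) dominates as n → ∞; dropping its constant factor gives Θ(n² log n).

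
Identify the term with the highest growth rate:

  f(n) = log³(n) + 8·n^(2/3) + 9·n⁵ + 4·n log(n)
9·n⁵

Looking at each term:
  - log³(n) is O(log³ n)
  - 8·n^(2/3) is O(n^(2/3))
  - 9·n⁵ is O(n⁵)
  - 4·n log(n) is O(n log n)

The term 9·n⁵ (O(n⁵)) grows fastest and dominates all others.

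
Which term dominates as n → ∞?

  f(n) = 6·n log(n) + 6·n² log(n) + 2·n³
2·n³

Looking at each term:
  - 6·n log(n) is O(n log n)
  - 6·n² log(n) is O(n² log n)
  - 2·n³ is O(n³)

The term 2·n³ (O(n³)) grows fastest and dominates all others.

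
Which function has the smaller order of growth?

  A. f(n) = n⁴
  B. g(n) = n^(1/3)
B

f(n) = n⁴ is O(n⁴), while g(n) = n^(1/3) is O(n^(1/3)).
Since O(n^(1/3)) grows slower than O(n⁴), g(n) is dominated.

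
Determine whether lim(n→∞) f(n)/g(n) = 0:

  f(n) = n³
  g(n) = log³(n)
False

f(n) = n³ is O(n³), and g(n) = log³(n) is O(log³ n).
Since O(n³) grows faster than or equal to O(log³ n), f(n) = o(g(n)) is false.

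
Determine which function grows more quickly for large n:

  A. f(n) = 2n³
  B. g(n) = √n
A

f(n) = 2n³ is O(n³), while g(n) = √n is O(√n).
Since O(n³) grows faster than O(√n), f(n) dominates.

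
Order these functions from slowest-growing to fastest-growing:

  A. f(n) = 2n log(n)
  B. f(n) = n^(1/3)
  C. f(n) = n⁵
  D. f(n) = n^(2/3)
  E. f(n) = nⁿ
B < D < A < C < E

Comparing growth rates:
B = n^(1/3) is O(n^(1/3))
D = n^(2/3) is O(n^(2/3))
A = 2n log(n) is O(n log n)
C = n⁵ is O(n⁵)
E = nⁿ is O(nⁿ)

Therefore, the order from slowest to fastest is: B < D < A < C < E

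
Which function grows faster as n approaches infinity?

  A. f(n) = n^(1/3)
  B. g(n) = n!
B

f(n) = n^(1/3) is O(n^(1/3)), while g(n) = n! is O(n!).
Since O(n!) grows faster than O(n^(1/3)), g(n) dominates.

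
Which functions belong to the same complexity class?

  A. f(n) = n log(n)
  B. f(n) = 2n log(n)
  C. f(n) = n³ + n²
A and B

Examining each function:
  A. n log(n) is O(n log n)
  B. 2n log(n) is O(n log n)
  C. n³ + n² is O(n³)

Functions A and B both have the same complexity class.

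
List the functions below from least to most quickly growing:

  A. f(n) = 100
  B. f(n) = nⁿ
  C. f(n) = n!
A < C < B

Comparing growth rates:
A = 100 is O(1)
C = n! is O(n!)
B = nⁿ is O(nⁿ)

Therefore, the order from slowest to fastest is: A < C < B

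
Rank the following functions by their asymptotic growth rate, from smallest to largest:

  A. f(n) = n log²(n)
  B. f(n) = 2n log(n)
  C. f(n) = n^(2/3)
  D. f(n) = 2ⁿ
C < B < A < D

Comparing growth rates:
C = n^(2/3) is O(n^(2/3))
B = 2n log(n) is O(n log n)
A = n log²(n) is O(n log² n)
D = 2ⁿ is O(2ⁿ)

Therefore, the order from slowest to fastest is: C < B < A < D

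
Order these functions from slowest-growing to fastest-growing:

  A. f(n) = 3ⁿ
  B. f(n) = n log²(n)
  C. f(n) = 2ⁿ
B < C < A

Comparing growth rates:
B = n log²(n) is O(n log² n)
C = 2ⁿ is O(2ⁿ)
A = 3ⁿ is O(3ⁿ)

Therefore, the order from slowest to fastest is: B < C < A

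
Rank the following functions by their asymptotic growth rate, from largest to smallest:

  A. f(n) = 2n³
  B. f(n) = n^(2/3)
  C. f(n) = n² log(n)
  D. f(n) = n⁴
D > A > C > B

Comparing growth rates:
D = n⁴ is O(n⁴)
A = 2n³ is O(n³)
C = n² log(n) is O(n² log n)
B = n^(2/3) is O(n^(2/3))

Therefore, the order from fastest to slowest is: D > A > C > B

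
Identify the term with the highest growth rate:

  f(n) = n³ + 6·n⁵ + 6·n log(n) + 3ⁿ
3ⁿ

Looking at each term:
  - n³ is O(n³)
  - 6·n⁵ is O(n⁵)
  - 6·n log(n) is O(n log n)
  - 3ⁿ is O(3ⁿ)

The term 3ⁿ (O(3ⁿ)) grows fastest and dominates all others.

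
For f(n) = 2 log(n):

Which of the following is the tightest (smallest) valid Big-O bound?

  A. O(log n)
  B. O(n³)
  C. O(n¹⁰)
A

f(n) = 2 log(n) is O(log n).
All listed options are valid Big-O bounds (upper bounds),
but O(log n) is the tightest (smallest valid bound).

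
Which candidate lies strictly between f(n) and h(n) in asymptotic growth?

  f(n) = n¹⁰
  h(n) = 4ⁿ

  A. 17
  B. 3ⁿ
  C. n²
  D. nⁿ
B

We need g(n) with n¹⁰ = o(g(n)) and g(n) = o(4ⁿ), i.e. O(n¹⁰) ≺ g ≺ O(4ⁿ).
Check each option:
  A. 17 — O(1) does not grow strictly faster than f(n)
  B. 3ⁿ — O(3ⁿ) is strictly between O(n¹⁰) and O(4ⁿ) ✓
  C. n² — O(n²) does not grow strictly faster than f(n)
  D. nⁿ — O(nⁿ) does not grow strictly slower than h(n)

Only option B (3ⁿ) lies strictly between.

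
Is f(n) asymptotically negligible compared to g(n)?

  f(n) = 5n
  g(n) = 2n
False

f(n) = 5n is O(n), and g(n) = 2n is O(n).
Since they have the same growth rate, f(n) = o(g(n)) is false.
(f = o(g) requires f to grow strictly slower, not equal.)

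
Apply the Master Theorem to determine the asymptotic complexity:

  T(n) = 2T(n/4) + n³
Θ(n³)

Master Theorem: a = 2, b = 4, f(n) = n³.
Compute the critical exponent d = log₄(2) = 0.500.
Compare f(n) = Θ(n³) against n^d:
  k = 3 > d = 0.500, so f(n) = Ω(n^(d+ε)) — Case 3.
  Regularity: a·(n/b)^3/n^3 = a/b^3 = 2/64 < 1 ✓.
  The top-level work dominates: T(n) = Θ(f(n)) = Θ(n³).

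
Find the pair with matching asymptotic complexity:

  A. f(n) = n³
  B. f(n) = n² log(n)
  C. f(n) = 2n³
A and C

Examining each function:
  A. n³ is O(n³)
  B. n² log(n) is O(n² log n)
  C. 2n³ is O(n³)

Functions A and C both have the same complexity class.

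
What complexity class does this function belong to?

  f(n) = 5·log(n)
O(log n)

The dominant term in 5·log(n) is 5·log(n), which is Θ(log n).
Constants are absorbed, so the tightest bound is O(log n).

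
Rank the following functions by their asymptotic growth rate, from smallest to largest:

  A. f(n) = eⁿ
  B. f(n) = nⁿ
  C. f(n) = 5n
C < A < B

Comparing growth rates:
C = 5n is O(n)
A = eⁿ is O(eⁿ)
B = nⁿ is O(nⁿ)

Therefore, the order from slowest to fastest is: C < A < B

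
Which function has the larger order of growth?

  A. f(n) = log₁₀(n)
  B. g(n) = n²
B

f(n) = log₁₀(n) is O(log n), while g(n) = n² is O(n²).
Since O(n²) grows faster than O(log n), g(n) dominates.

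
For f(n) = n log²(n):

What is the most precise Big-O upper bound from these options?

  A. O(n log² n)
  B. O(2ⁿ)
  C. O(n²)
A

f(n) = n log²(n) is O(n log² n).
All listed options are valid Big-O bounds (upper bounds),
but O(n log² n) is the tightest (smallest valid bound).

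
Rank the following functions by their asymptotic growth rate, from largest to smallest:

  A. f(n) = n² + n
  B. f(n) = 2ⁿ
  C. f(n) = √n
B > A > C

Comparing growth rates:
B = 2ⁿ is O(2ⁿ)
A = n² + n is O(n²)
C = √n is O(√n)

Therefore, the order from fastest to slowest is: B > A > C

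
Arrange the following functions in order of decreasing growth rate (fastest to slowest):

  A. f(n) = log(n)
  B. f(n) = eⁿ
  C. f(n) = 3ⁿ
C > B > A

Comparing growth rates:
C = 3ⁿ is O(3ⁿ)
B = eⁿ is O(eⁿ)
A = log(n) is O(log n)

Therefore, the order from fastest to slowest is: C > B > A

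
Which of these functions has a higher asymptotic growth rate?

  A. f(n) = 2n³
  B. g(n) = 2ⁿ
B

f(n) = 2n³ is O(n³), while g(n) = 2ⁿ is O(2ⁿ).
Since O(2ⁿ) grows faster than O(n³), g(n) dominates.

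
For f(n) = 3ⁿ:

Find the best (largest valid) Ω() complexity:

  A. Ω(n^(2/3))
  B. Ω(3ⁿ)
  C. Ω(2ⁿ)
B

f(n) = 3ⁿ is Ω(3ⁿ).
All listed options are valid Big-Ω bounds (lower bounds),
but Ω(3ⁿ) is the tightest (largest valid bound).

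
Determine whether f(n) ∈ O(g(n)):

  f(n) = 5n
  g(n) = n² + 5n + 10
True

f(n) = 5n is O(n), and g(n) = n² + 5n + 10 is O(n²).
Since O(n) ⊆ O(n²) (f grows no faster than g), f(n) = O(g(n)) is true.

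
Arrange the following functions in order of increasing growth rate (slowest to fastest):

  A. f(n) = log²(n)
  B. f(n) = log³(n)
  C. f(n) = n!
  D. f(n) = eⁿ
A < B < D < C

Comparing growth rates:
A = log²(n) is O(log² n)
B = log³(n) is O(log³ n)
D = eⁿ is O(eⁿ)
C = n! is O(n!)

Therefore, the order from slowest to fastest is: A < B < D < C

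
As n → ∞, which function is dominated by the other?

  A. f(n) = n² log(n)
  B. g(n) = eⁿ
A

f(n) = n² log(n) is O(n² log n), while g(n) = eⁿ is O(eⁿ).
Since O(n² log n) grows slower than O(eⁿ), f(n) is dominated.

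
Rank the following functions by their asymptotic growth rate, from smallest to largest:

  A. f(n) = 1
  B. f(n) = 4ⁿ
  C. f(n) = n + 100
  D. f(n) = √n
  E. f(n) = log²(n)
A < E < D < C < B

Comparing growth rates:
A = 1 is O(1)
E = log²(n) is O(log² n)
D = √n is O(√n)
C = n + 100 is O(n)
B = 4ⁿ is O(4ⁿ)

Therefore, the order from slowest to fastest is: A < E < D < C < B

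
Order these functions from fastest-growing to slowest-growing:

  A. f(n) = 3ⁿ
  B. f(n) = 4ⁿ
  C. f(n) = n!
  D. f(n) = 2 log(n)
C > B > A > D

Comparing growth rates:
C = n! is O(n!)
B = 4ⁿ is O(4ⁿ)
A = 3ⁿ is O(3ⁿ)
D = 2 log(n) is O(log n)

Therefore, the order from fastest to slowest is: C > B > A > D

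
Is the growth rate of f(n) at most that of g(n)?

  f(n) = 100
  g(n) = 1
True

f(n) = 100 and g(n) = 1 are both O(1).
Big-O permits equal growth rates (f ≤ c·g for some c), so f(n) = O(g(n)) is true.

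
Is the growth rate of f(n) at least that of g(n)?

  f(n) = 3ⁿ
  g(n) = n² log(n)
True

f(n) = 3ⁿ is O(3ⁿ), and g(n) = n² log(n) is O(n² log n).
Since O(3ⁿ) grows at least as fast as O(n² log n), f(n) = Ω(g(n)) is true.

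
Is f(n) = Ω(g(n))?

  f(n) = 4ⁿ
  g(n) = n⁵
True

f(n) = 4ⁿ is O(4ⁿ), and g(n) = n⁵ is O(n⁵).
Since O(4ⁿ) grows at least as fast as O(n⁵), f(n) = Ω(g(n)) is true.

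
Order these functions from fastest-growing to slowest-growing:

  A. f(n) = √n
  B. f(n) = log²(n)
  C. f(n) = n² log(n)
C > A > B

Comparing growth rates:
C = n² log(n) is O(n² log n)
A = √n is O(√n)
B = log²(n) is O(log² n)

Therefore, the order from fastest to slowest is: C > A > B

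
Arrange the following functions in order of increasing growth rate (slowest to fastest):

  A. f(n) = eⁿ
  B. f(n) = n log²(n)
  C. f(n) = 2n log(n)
C < B < A

Comparing growth rates:
C = 2n log(n) is O(n log n)
B = n log²(n) is O(n log² n)
A = eⁿ is O(eⁿ)

Therefore, the order from slowest to fastest is: C < B < A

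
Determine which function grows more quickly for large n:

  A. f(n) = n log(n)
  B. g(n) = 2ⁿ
B

f(n) = n log(n) is O(n log n), while g(n) = 2ⁿ is O(2ⁿ).
Since O(2ⁿ) grows faster than O(n log n), g(n) dominates.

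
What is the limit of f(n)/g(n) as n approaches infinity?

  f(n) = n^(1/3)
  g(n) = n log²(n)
0

Since n^(1/3) (O(n^(1/3))) grows slower than n log²(n) (O(n log² n)),
the ratio f(n)/g(n) → 0 as n → ∞.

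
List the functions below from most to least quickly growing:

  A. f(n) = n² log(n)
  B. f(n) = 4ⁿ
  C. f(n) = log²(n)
B > A > C

Comparing growth rates:
B = 4ⁿ is O(4ⁿ)
A = n² log(n) is O(n² log n)
C = log²(n) is O(log² n)

Therefore, the order from fastest to slowest is: B > A > C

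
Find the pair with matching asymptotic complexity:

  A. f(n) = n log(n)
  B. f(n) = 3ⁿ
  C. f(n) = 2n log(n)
A and C

Examining each function:
  A. n log(n) is O(n log n)
  B. 3ⁿ is O(3ⁿ)
  C. 2n log(n) is O(n log n)

Functions A and C both have the same complexity class.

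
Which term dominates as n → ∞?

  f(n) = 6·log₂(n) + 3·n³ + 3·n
3·n³

Looking at each term:
  - 6·log₂(n) is O(log n)
  - 3·n³ is O(n³)
  - 3·n is O(n)

The term 3·n³ (O(n³)) grows fastest and dominates all others.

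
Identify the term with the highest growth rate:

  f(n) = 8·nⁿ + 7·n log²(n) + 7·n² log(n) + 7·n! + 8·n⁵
8·nⁿ

Looking at each term:
  - 8·nⁿ is O(nⁿ)
  - 7·n log²(n) is O(n log² n)
  - 7·n² log(n) is O(n² log n)
  - 7·n! is O(n!)
  - 8·n⁵ is O(n⁵)

The term 8·nⁿ (O(nⁿ)) grows fastest and dominates all others.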